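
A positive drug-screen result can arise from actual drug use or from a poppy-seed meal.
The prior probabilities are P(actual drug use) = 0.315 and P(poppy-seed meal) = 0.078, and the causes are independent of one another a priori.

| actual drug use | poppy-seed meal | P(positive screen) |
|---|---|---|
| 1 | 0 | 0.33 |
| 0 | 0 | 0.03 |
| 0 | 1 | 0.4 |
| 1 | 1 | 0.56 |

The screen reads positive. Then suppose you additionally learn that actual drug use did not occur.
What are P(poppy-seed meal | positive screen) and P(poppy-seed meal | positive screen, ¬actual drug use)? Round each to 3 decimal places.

P(poppy-seed meal | positive screen) ≈ 0.234; P(poppy-seed meal | positive screen, ¬actual drug use) ≈ 0.530

P(positive screen) = 0.03×0.685×0.922 + 0.4×0.685×0.078 + 0.33×0.315×0.922 + 0.56×0.315×0.078 = 0.018947 + 0.021372 + 0.095842 + 0.013759 = 0.149920
Restricting to configurations with poppy-seed meal present: 0.021372 + 0.013759 = 0.035131.
P(poppy-seed meal | positive screen) = 0.035131 / 0.149920 ≈ 0.234

With the extra evidence:
Numerator (weight on configurations with poppy-seed meal): 0.4*0.078 = 0.031200
Denominator P(positive screen | ¬actual drug use): 0.03*0.922 + 0.4*0.078 = 0.058860
Posterior = 0.031200 / 0.058860 ≈ 0.530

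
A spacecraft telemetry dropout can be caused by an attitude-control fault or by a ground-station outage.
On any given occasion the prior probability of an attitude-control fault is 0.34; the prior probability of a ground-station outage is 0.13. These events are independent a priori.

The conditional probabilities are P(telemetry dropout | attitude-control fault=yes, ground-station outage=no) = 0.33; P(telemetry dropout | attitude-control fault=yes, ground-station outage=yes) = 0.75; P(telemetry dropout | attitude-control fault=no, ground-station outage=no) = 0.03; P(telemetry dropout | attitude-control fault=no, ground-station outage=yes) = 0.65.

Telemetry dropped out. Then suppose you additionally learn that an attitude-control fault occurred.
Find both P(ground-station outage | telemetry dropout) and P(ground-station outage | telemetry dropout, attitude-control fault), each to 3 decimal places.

Sum P(telemetry dropout|·) weighted by the priors over the 4 (attitude-control fault, ground-station outage) configurations:
  P(telemetry dropout) = 0.03·0.66·0.87 + 0.65·0.66·0.13 + 0.33·0.34·0.87 + 0.75·0.34·0.13
        = 0.017226 + 0.055770 + 0.097614 + 0.033150 = 0.203760
The terms with ground-station outage present sum to 0.088920, so
  P(ground-station outage | telemetry dropout) = 0.088920 / 0.203760 ≈ 0.436

With the extra evidence:
Enumerate both values of ground-station outage and weight by the priors:
  P(telemetry dropout | attitude-control fault) = 0.33*0.87 + 0.75*0.13
        = 0.287100 + 0.097500 = 0.384600
The terms with ground-station outage present sum to 0.097500, so
  P(ground-station outage | telemetry dropout, attitude-control fault) = 0.097500 / 0.384600 ≈ 0.254

P(ground-station outage | telemetry dropout) ≈ 0.436; P(ground-station outage | telemetry dropout, attitude-control fault) ≈ 0.254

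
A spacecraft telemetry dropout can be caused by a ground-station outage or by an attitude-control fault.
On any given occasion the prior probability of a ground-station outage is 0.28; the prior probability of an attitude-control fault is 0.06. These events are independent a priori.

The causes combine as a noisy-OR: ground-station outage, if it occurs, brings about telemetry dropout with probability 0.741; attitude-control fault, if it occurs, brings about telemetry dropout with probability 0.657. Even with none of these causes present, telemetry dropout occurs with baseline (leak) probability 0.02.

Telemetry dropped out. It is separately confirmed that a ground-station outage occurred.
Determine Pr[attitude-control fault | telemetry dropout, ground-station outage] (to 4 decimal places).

Pr[attitude-control fault | telemetry dropout, ground-station outage] ≈ 0.0724

Under noisy-OR, P(telemetry dropout | causes) = 1 − (1−0.02)·∏(1−qᵢ) over the active causes.
Weight on attitude-control fault=true, given the evidence: 0.91294·0.06 = 0.054776
Denominator P(telemetry dropout | ground-station outage): 0.74618·0.94 + 0.91294·0.06 = 0.756185
Posterior = 0.054776 / 0.756185 ≈ 0.0724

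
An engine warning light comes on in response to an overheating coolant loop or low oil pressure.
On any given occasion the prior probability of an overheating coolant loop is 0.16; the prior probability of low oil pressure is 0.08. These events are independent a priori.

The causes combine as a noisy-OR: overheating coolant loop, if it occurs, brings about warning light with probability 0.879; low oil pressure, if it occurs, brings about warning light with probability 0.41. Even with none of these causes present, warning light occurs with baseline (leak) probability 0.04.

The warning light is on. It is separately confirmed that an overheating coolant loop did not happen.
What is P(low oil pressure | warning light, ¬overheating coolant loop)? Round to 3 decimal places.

P(low oil pressure | warning light, ¬overheating coolant loop) ≈ 0.485

Under noisy-OR, P(warning light | causes) = 1 − (1−0.04)·∏(1−qᵢ) over the active causes.
Sum P(warning light|·) weighted by the priors over both values of low oil pressure:
  P(warning light | ¬overheating coolant loop) = 0.04·0.92 + 0.4336·0.08
        = 0.036800 + 0.034688 = 0.071488
The terms with low oil pressure present sum to 0.034688, so
  P(low oil pressure | warning light, ¬overheating coolant loop) = 0.034688 / 0.071488 ≈ 0.485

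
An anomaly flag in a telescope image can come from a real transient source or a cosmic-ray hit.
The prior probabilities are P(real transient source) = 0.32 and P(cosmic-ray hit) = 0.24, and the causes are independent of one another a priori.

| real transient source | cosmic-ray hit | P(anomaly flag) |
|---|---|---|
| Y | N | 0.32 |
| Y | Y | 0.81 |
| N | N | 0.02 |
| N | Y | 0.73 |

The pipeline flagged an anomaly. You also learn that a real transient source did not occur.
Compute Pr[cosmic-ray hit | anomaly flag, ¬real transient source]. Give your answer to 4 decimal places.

For the numerator, keep only cosmic-ray hit=true terms: 0.73×0.24 = 0.175200
Denominator P(anomaly flag | ¬real transient source): 0.02×0.76 + 0.73×0.24 = 0.190400
Posterior = 0.175200 / 0.190400 ≈ 0.9202

Pr[cosmic-ray hit | anomaly flag, ¬real transient source] ≈ 0.9202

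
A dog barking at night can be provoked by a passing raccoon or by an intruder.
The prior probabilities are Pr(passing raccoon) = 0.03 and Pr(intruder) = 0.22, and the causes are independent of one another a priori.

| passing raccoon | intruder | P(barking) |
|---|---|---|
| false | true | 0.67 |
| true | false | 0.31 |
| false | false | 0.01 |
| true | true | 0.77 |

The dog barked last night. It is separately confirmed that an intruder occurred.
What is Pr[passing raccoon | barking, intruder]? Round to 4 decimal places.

Weight on passing raccoon=true, given the evidence: 0.77×0.03 = 0.023100
Denominator P(barking | intruder): 0.67×0.97 + 0.77×0.03 = 0.673000
Posterior = 0.023100 / 0.673000 ≈ 0.0343

Pr[passing raccoon | barking, intruder] ≈ 0.0343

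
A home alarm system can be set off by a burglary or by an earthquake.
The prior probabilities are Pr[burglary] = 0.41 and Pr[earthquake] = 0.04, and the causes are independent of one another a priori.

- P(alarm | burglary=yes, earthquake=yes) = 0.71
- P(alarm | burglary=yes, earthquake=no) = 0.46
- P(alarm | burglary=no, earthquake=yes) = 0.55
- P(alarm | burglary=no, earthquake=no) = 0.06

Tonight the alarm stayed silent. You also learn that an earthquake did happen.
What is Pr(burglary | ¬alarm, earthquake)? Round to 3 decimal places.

By total probability over both values of burglary:
  P(¬alarm | earthquake) = 0.45·0.59 + 0.29·0.41
        = 0.265500 + 0.118900 = 0.384400
Configurations with burglary contribute 0.118900, so
  P(burglary | ¬alarm, earthquake) = 0.118900 / 0.384400 ≈ 0.309

Pr(burglary | ¬alarm, earthquake) ≈ 0.309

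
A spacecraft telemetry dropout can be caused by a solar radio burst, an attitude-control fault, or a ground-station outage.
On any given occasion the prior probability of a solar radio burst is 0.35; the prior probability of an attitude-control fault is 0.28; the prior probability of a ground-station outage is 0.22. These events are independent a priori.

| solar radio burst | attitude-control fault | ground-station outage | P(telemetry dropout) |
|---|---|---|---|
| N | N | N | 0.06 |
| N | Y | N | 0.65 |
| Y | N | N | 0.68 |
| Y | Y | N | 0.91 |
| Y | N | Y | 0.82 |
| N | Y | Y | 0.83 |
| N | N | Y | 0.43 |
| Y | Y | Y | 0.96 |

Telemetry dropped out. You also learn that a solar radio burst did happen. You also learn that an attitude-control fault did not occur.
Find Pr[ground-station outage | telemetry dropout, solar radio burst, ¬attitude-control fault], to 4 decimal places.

Pr[ground-station outage | telemetry dropout, solar radio burst, ¬attitude-control fault] ≈ 0.2538

Sum P(telemetry dropout|·) weighted by the priors over both values of ground-station outage:
  P(telemetry dropout | solar radio burst, ¬attitude-control fault) = 0.68×0.78 + 0.82×0.22
        = 0.530400 + 0.180400 = 0.710800
The terms with ground-station outage present sum to 0.180400, so
  P(ground-station outage | telemetry dropout, solar radio burst, ¬attitude-control fault) = 0.180400 / 0.710800 ≈ 0.2538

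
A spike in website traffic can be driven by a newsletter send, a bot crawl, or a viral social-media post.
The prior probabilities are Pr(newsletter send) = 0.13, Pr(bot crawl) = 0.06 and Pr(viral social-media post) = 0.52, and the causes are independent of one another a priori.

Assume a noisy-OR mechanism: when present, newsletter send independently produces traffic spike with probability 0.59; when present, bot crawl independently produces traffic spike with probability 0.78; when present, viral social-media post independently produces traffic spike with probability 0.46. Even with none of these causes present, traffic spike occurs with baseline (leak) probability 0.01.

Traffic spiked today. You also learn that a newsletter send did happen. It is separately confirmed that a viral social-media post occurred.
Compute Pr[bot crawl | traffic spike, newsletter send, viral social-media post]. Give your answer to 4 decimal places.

Pr[bot crawl | traffic spike, newsletter send, viral social-media post] ≈ 0.0722

Under noisy-OR, P(traffic spike | causes) = 1 − (1−0.01)·∏(1−qᵢ) over the active causes.
For the numerator, keep only bot crawl=true terms: 0.951779×0.06 = 0.057107
Denominator P(traffic spike | newsletter send, viral social-media post): 0.780814×0.94 + 0.951779×0.06 = 0.791072
P(bot crawl | traffic spike, newsletter send, viral social-media post) = 0.057107/0.791072 ≈ 0.0722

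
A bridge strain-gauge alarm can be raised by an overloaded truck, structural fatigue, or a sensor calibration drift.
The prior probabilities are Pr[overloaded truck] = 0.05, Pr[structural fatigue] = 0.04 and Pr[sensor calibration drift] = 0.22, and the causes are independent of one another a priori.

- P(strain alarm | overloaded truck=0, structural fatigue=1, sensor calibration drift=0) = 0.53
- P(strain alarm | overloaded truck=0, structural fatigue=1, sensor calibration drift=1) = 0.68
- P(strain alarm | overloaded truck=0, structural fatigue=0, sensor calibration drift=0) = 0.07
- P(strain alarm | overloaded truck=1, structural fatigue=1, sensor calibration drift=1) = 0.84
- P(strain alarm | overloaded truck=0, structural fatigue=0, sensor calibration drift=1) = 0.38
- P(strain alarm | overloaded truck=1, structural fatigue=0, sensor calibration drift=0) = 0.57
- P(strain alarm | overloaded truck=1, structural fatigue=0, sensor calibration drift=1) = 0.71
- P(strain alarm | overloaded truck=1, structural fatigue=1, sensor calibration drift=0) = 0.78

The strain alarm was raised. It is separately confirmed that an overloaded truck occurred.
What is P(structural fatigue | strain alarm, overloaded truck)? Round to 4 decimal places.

P(structural fatigue | strain alarm, overloaded truck) ≈ 0.0521

Sum P(strain alarm|·) weighted by the priors over the 4 (structural fatigue, sensor calibration drift) configurations:
  P(strain alarm | overloaded truck) = 0.57·0.96·0.78 + 0.71·0.96·0.22 + 0.78·0.04·0.78 + 0.84·0.04·0.22
        = 0.426816 + 0.149952 + 0.024336 + 0.007392 = 0.608496
Configurations with structural fatigue contribute 0.031728, so
  P(structural fatigue | strain alarm, overloaded truck) = 0.031728 / 0.608496 ≈ 0.0521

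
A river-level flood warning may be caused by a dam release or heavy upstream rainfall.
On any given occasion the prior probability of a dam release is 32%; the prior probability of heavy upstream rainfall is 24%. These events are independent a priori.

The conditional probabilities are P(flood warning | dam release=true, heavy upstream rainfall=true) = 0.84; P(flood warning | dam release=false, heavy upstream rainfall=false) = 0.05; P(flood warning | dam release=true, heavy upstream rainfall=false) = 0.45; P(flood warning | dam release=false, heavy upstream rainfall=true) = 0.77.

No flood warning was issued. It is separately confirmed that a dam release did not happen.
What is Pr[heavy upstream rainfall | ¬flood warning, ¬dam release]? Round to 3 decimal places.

Sum P(¬flood warning|·) weighted by the priors over both values of heavy upstream rainfall:
  P(¬flood warning | ¬dam release) = 0.95×0.76 + 0.23×0.24
        = 0.722000 + 0.055200 = 0.777200
Keeping only the heavy upstream rainfall-present terms gives 0.055200, so
  P(heavy upstream rainfall | ¬flood warning, ¬dam release) = 0.055200 / 0.777200 ≈ 0.071

Pr[heavy upstream rainfall | ¬flood warning, ¬dam release] ≈ 0.071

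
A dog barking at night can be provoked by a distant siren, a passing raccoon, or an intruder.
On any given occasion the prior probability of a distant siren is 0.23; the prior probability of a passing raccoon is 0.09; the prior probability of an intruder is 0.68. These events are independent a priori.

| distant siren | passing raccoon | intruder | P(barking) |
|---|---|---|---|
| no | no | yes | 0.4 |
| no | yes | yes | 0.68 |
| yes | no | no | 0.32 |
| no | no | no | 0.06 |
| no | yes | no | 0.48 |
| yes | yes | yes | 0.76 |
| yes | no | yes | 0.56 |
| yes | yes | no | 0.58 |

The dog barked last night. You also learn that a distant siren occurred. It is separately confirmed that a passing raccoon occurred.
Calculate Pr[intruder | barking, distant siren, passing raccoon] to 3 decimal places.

Numerator (weight on configurations with intruder): 0.76·0.68 = 0.516800
Denominator P(barking | distant siren, passing raccoon): 0.58·0.32 + 0.76·0.68 = 0.702400
P(intruder | barking, distant siren, passing raccoon) = 0.516800/0.702400 ≈ 0.736

Pr[intruder | barking, distant siren, passing raccoon] ≈ 0.736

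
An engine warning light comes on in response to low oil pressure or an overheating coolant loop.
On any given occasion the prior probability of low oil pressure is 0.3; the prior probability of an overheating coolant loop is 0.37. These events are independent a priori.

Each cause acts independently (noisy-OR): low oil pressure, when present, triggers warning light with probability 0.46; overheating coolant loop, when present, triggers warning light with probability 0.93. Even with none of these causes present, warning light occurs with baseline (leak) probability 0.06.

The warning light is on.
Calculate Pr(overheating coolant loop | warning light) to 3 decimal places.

Under noisy-OR, P(warning light | causes) = 1 − (1−0.06)·∏(1−qᵢ) over the active causes.
By total probability over the 4 (low oil pressure, overheating coolant loop) configurations:
  P(warning light) = 0.06×0.7×0.63 + 0.9342×0.7×0.37 + 0.4924×0.3×0.63 + 0.964468×0.3×0.37
        = 0.026460 + 0.241958 + 0.093064 + 0.107056 = 0.468538
Keeping only the overheating coolant loop-present terms gives 0.349014, so
  P(overheating coolant loop | warning light) = 0.349014 / 0.468538 ≈ 0.745

Pr(overheating coolant loop | warning light) ≈ 0.745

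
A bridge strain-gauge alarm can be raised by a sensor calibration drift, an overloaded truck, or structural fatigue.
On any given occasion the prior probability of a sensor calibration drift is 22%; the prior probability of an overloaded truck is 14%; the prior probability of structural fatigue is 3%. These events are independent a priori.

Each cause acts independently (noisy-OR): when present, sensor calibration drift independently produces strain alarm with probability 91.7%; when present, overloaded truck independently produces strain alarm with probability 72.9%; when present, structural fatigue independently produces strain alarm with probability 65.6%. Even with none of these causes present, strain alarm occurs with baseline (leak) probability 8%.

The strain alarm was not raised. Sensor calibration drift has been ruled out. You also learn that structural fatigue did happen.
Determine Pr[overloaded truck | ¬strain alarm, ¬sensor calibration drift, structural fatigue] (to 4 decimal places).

Under noisy-OR, P(strain alarm | causes) = 1 − (1−0.08)·∏(1−qᵢ) over the active causes.
P(¬strain alarm | ¬sensor calibration drift, structural fatigue) = 0.31648·0.86 + 0.085766·0.14 = 0.272173 + 0.012007 = 0.284180
Of this, 0.012007 comes from 0.085766·0.14 (the overloaded truck=true cases).
Hence the posterior is 0.012007/0.284180 ≈ 0.0423.

Pr[overloaded truck | ¬strain alarm, ¬sensor calibration drift, structural fatigue] ≈ 0.0423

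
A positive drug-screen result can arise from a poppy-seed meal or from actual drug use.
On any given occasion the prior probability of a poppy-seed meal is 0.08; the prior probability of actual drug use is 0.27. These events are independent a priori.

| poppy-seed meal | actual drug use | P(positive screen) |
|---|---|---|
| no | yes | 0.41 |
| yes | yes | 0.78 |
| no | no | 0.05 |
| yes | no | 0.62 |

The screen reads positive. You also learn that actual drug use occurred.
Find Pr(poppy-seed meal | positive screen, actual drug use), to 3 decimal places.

Pr(poppy-seed meal | positive screen, actual drug use) ≈ 0.142

Sum P(positive screen|·) weighted by the priors over both values of poppy-seed meal:
  P(positive screen | actual drug use) = 0.41·0.92 + 0.78·0.08
        = 0.377200 + 0.062400 = 0.439600
Configurations with poppy-seed meal contribute 0.062400, so
  P(poppy-seed meal | positive screen, actual drug use) = 0.062400 / 0.439600 ≈ 0.142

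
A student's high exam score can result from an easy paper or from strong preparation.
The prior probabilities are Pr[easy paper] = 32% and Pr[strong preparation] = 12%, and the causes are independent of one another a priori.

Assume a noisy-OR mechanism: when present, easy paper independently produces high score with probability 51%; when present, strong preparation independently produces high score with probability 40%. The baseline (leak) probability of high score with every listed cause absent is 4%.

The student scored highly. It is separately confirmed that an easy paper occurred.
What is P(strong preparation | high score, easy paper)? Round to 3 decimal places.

P(strong preparation | high score, easy paper) ≈ 0.156

Under noisy-OR, P(high score | causes) = 1 − (1−0.04)·∏(1−qᵢ) over the active causes.
Enumerate both values of strong preparation and weight by the priors:
  P(high score | easy paper) = 0.5296*0.88 + 0.71776*0.12
        = 0.466048 + 0.086131 = 0.552179
Configurations with strong preparation contribute 0.086131, so
  P(strong preparation | high score, easy paper) = 0.086131 / 0.552179 ≈ 0.156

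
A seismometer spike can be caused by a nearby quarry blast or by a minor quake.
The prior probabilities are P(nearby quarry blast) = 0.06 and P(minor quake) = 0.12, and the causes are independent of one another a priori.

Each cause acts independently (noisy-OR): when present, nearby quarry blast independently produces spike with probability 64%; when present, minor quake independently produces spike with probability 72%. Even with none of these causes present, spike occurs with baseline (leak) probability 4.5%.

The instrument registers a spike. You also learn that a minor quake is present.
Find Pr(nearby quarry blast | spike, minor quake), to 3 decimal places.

Pr(nearby quarry blast | spike, minor quake) ≈ 0.073

Under noisy-OR, P(spike | causes) = 1 − (1−0.045)·∏(1−qᵢ) over the active causes.
Enumerate both values of nearby quarry blast and weight by the priors:
  P(spike | minor quake) = 0.7326×0.94 + 0.903736×0.06
        = 0.688644 + 0.054224 = 0.742868
Keeping only the nearby quarry blast-present terms gives 0.054224, so
  P(nearby quarry blast | spike, minor quake) = 0.054224 / 0.742868 ≈ 0.073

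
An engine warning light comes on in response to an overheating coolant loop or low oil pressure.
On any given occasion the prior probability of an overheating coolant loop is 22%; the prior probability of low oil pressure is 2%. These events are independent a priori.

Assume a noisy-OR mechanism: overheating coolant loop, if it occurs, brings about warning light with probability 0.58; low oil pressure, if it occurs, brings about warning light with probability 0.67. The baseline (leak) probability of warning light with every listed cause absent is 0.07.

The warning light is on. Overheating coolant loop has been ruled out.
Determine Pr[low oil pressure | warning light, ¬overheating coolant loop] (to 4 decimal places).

Pr[low oil pressure | warning light, ¬overheating coolant loop] ≈ 0.1681

Under noisy-OR, P(warning light | causes) = 1 − (1−0.07)·∏(1−qᵢ) over the active causes.
Weight on low oil pressure=true, given the evidence: 0.6931×0.02 = 0.013862
Normalizer over all consistent configurations: 0.07×0.98 + 0.6931×0.02 = 0.082462
Posterior = 0.013862 / 0.082462 ≈ 0.1681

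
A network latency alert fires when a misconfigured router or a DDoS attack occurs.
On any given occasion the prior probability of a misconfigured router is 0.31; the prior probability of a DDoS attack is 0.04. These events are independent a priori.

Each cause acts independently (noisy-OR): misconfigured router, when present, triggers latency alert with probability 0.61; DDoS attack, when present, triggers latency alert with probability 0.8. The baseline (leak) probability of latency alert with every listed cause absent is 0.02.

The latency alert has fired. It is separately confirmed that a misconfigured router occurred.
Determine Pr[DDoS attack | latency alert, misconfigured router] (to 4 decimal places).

Under noisy-OR, P(latency alert | causes) = 1 − (1−0.02)·∏(1−qᵢ) over the active causes.
Numerator (weight on configurations with DDoS attack): 0.92356×0.04 = 0.036942
Denominator P(latency alert | misconfigured router): 0.6178×0.96 + 0.92356×0.04 = 0.630030
P(DDoS attack | latency alert, misconfigured router) = 0.036942/0.630030 ≈ 0.0586

Pr[DDoS attack | latency alert, misconfigured router] ≈ 0.0586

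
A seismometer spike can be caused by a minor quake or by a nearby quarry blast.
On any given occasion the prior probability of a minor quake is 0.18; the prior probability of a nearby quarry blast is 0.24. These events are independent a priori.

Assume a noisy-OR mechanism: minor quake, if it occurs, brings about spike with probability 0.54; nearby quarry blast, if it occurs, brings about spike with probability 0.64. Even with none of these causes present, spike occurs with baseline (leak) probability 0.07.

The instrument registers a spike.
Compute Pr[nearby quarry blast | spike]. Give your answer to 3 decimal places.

Under noisy-OR, P(spike | causes) = 1 − (1−0.07)·∏(1−qᵢ) over the active causes.
Numerator (weight on configurations with nearby quarry blast): 0.130911 + 0.036547 = 0.167458
Normalizer over all consistent configurations: 0.07·0.82·0.76 + 0.6652·0.82·0.24 + 0.5722·0.18·0.76 + 0.845992·0.18·0.24 = 0.289359
Posterior = 0.167458 / 0.289359 ≈ 0.579

Pr[nearby quarry blast | spike] ≈ 0.579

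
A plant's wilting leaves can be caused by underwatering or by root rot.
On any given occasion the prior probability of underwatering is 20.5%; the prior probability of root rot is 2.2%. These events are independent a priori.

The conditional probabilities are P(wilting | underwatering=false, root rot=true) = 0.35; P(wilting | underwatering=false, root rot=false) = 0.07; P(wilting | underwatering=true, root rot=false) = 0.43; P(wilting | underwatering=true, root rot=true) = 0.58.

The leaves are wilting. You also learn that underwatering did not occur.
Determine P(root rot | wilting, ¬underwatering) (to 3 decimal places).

P(root rot | wilting, ¬underwatering) ≈ 0.101

Sum P(wilting|·) weighted by the priors over both values of root rot:
  P(wilting | ¬underwatering) = 0.07×0.978 + 0.35×0.022
        = 0.068460 + 0.007700 = 0.076160
Keeping only the root rot-present terms gives 0.007700, so
  P(root rot | wilting, ¬underwatering) = 0.007700 / 0.076160 ≈ 0.101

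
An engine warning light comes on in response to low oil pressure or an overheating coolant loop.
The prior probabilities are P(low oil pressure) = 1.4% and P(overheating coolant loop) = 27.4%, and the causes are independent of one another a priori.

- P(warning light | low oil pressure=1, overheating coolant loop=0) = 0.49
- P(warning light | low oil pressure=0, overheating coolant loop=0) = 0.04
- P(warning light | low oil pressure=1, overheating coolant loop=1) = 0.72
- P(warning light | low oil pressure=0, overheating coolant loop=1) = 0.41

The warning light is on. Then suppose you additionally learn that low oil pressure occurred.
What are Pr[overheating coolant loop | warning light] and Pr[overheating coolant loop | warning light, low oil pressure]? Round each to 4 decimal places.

By total probability over the 4 (low oil pressure, overheating coolant loop) configurations:
  P(warning light) = 0.04*0.986*0.726 + 0.41*0.986*0.274 + 0.49*0.014*0.726 + 0.72*0.014*0.274
        = 0.028633 + 0.110767 + 0.004980 + 0.002762 = 0.147142
Configurations with overheating coolant loop contribute 0.113529, so
  P(overheating coolant loop | warning light) = 0.113529 / 0.147142 ≈ 0.7716

With the extra evidence:
By total probability over both values of overheating coolant loop:
  P(warning light | low oil pressure) = 0.49·0.726 + 0.72·0.274
        = 0.355740 + 0.197280 = 0.553020
The terms with overheating coolant loop present sum to 0.197280, so
  P(overheating coolant loop | warning light, low oil pressure) = 0.197280 / 0.553020 ≈ 0.3567
Conditioning on low oil pressure lowers the posterior on overheating coolant loop: the classic explaining-away effect in a common-effect structure.

Pr[overheating coolant loop | warning light] ≈ 0.7716; Pr[overheating coolant loop | warning light, low oil pressure] ≈ 0.3567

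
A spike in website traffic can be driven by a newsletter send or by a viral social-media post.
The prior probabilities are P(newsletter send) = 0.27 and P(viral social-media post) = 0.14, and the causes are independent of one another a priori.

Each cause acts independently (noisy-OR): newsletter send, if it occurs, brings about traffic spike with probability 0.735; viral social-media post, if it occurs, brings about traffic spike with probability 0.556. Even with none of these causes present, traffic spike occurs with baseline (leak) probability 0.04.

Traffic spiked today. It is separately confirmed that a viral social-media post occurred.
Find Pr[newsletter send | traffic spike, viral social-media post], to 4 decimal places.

Under noisy-OR, P(traffic spike | causes) = 1 − (1−0.04)·∏(1−qᵢ) over the active causes.
Sum P(traffic spike|·) weighted by the priors over both values of newsletter send:
  P(traffic spike | viral social-media post) = 0.57376×0.73 + 0.887046×0.27
        = 0.418845 + 0.239502 = 0.658347
The terms with newsletter send present sum to 0.239502, so
  P(newsletter send | traffic spike, viral social-media post) = 0.239502 / 0.658347 ≈ 0.3638

Pr[newsletter send | traffic spike, viral social-media post] ≈ 0.3638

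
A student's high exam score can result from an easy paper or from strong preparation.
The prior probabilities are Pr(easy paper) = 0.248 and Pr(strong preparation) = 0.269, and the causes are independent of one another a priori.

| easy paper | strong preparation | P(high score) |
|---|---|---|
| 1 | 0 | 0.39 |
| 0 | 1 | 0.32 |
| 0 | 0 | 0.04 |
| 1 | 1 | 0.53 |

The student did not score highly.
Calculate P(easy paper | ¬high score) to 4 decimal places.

By total probability over the 4 (easy paper, strong preparation) configurations:
  P(¬high score) = 0.96*0.752*0.731 + 0.68*0.752*0.269 + 0.61*0.248*0.731 + 0.47*0.248*0.269
        = 0.527724 + 0.137556 + 0.110586 + 0.031355 = 0.807221
The terms with easy paper present sum to 0.141941, so
  P(easy paper | ¬high score) = 0.141941 / 0.807221 ≈ 0.1758

P(easy paper | ¬high score) ≈ 0.1758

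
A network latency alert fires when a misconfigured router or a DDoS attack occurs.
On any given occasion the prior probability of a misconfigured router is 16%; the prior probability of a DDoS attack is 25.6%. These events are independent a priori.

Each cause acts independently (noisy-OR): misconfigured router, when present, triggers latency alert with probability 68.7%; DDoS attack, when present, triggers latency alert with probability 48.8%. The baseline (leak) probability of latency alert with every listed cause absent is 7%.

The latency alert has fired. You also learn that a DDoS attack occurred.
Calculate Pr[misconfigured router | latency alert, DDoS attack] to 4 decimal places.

Pr[misconfigured router | latency alert, DDoS attack] ≈ 0.2363

Under noisy-OR, P(latency alert | causes) = 1 − (1−0.07)·∏(1−qᵢ) over the active causes.
Numerator (weight on configurations with misconfigured router): 0.850962×0.16 = 0.136154
Normalizer over all consistent configurations: 0.52384×0.84 + 0.850962×0.16 = 0.576180
P(misconfigured router | latency alert, DDoS attack) = 0.136154/0.576180 ≈ 0.2363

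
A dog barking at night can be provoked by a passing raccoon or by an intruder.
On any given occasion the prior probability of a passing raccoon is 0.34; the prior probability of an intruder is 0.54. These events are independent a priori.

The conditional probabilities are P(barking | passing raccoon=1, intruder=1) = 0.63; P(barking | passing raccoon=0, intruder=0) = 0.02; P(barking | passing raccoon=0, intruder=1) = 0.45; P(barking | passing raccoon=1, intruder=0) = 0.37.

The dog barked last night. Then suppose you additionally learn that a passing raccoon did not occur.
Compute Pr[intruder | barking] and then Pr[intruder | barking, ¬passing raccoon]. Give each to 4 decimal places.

Weight on intruder=true, given the evidence: 0.160380 + 0.115668 = 0.276048
Normalizer over all consistent configurations: 0.02·0.66·0.46 + 0.45·0.66·0.54 + 0.37·0.34·0.46 + 0.63·0.34·0.54 = 0.339988
Posterior = 0.276048 / 0.339988 ≈ 0.8119

With the extra evidence:
P(barking | ¬passing raccoon) = 0.02·0.46 + 0.45·0.54 = 0.009200 + 0.243000 = 0.252200
The intruder-present share is 0.45·0.54 = 0.243000.
Hence the posterior is 0.243000/0.252200 ≈ 0.9635.

Pr[intruder | barking] ≈ 0.8119; Pr[intruder | barking, ¬passing raccoon] ≈ 0.9635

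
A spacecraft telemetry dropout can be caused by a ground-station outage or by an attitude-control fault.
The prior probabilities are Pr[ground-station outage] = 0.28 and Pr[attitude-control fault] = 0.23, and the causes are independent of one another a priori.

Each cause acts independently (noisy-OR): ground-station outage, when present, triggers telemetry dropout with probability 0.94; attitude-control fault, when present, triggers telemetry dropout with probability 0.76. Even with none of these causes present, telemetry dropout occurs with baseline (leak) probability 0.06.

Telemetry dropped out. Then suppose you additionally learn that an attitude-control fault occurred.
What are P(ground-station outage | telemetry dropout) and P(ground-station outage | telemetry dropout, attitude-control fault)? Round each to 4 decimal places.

Under noisy-OR, P(telemetry dropout | causes) = 1 − (1−0.06)·∏(1−qᵢ) over the active causes.
P(telemetry dropout) = 0.06*0.72*0.77 + 0.7744*0.72*0.23 + 0.9436*0.28*0.77 + 0.986464*0.28*0.23 = 0.033264 + 0.128241 + 0.203440 + 0.063528 = 0.428473
The ground-station outage-present share is 0.203440 + 0.063528 = 0.266968.
So P(ground-station outage | telemetry dropout) = 0.266968/0.428473 ≈ 0.6231.

With the extra evidence:
For the numerator, keep only ground-station outage=true terms: 0.986464×0.28 = 0.276210
The normalizing constant is 0.7744×0.72 + 0.986464×0.28 = 0.833778
P(ground-station outage | telemetry dropout, attitude-control fault) = 0.276210/0.833778 ≈ 0.3313
Conditioning on attitude-control fault lowers the posterior on ground-station outage: the classic explaining-away effect in a common-effect structure.

P(ground-station outage | telemetry dropout) ≈ 0.6231; P(ground-station outage | telemetry dropout, attitude-control fault) ≈ 0.3313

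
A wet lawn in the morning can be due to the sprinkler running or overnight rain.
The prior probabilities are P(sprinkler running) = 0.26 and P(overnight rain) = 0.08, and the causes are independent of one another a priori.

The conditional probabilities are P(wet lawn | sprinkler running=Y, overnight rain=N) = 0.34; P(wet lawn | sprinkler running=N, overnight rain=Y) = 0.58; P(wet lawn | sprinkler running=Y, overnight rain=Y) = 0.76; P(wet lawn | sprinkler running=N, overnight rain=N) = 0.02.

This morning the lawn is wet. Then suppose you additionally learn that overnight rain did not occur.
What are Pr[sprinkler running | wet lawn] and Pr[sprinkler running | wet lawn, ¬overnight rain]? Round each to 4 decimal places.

Sum P(wet lawn|·) weighted by the priors over the 4 (sprinkler running, overnight rain) configurations:
  P(wet lawn) = 0.02·0.74·0.92 + 0.58·0.74·0.08 + 0.34·0.26·0.92 + 0.76·0.26·0.08
        = 0.013616 + 0.034336 + 0.081328 + 0.015808 = 0.145088
Keeping only the sprinkler running-present terms gives 0.097136, so
  P(sprinkler running | wet lawn) = 0.097136 / 0.145088 ≈ 0.6695

Now condition on the additional information:
P(wet lawn | ¬overnight rain) = 0.02*0.74 + 0.34*0.26 = 0.014800 + 0.088400 = 0.103200
Restricting to configurations with sprinkler running present: 0.34*0.26 = 0.088400.
Hence the posterior is 0.088400/0.103200 ≈ 0.8566.
Ruling out overnight rain raises the posterior on sprinkler running — the flip side of explaining away.

Pr[sprinkler running | wet lawn] ≈ 0.6695; Pr[sprinkler running | wet lawn, ¬overnight rain] ≈ 0.8566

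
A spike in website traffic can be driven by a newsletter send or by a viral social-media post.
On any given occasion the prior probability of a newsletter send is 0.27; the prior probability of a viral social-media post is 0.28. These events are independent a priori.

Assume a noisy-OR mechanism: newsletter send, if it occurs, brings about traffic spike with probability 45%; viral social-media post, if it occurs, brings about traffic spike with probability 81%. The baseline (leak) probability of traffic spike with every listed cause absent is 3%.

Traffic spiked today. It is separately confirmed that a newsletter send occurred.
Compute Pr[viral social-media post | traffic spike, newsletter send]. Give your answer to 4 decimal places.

Pr[viral social-media post | traffic spike, newsletter send] ≈ 0.4283

Under noisy-OR, P(traffic spike | causes) = 1 − (1−0.03)·∏(1−qᵢ) over the active causes.
Numerator (weight on configurations with viral social-media post): 0.898635·0.28 = 0.251618
Normalizer over all consistent configurations: 0.4665·0.72 + 0.898635·0.28 = 0.587498
Posterior = 0.251618 / 0.587498 ≈ 0.4283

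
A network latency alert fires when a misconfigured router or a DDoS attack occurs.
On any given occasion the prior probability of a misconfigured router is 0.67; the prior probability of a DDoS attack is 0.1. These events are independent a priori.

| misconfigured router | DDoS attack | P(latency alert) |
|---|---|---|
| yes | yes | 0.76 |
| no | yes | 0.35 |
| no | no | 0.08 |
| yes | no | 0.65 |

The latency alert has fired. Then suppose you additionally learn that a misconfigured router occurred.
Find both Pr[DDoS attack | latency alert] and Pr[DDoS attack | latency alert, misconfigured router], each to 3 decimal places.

Pr[DDoS attack | latency alert] ≈ 0.131; Pr[DDoS attack | latency alert, misconfigured router] ≈ 0.115

Weight on DDoS attack=true, given the evidence: 0.011550 + 0.050920 = 0.062470
The normalizing constant is 0.08*0.33*0.9 + 0.35*0.33*0.1 + 0.65*0.67*0.9 + 0.76*0.67*0.1 = 0.478180
Posterior = 0.062470 / 0.478180 ≈ 0.131

Now condition on the additional information:
Numerator (weight on configurations with DDoS attack): 0.76×0.1 = 0.076000
Normalizer over all consistent configurations: 0.65×0.9 + 0.76×0.1 = 0.661000
P(DDoS attack | latency alert, misconfigured router) = 0.076000/0.661000 ≈ 0.115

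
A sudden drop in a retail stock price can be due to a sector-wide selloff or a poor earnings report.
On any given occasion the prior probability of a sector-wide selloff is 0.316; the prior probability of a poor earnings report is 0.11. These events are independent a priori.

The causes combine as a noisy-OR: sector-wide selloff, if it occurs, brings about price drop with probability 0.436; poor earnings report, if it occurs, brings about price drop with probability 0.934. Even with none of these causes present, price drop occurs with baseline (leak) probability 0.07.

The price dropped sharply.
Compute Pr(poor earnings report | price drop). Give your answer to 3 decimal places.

Under noisy-OR, P(price drop | causes) = 1 − (1−0.07)·∏(1−qᵢ) over the active causes.
P(price drop) = 0.07·0.684·0.89 + 0.93862·0.684·0.11 + 0.47548·0.316·0.89 + 0.965382·0.316·0.11 = 0.042613 + 0.070622 + 0.133724 + 0.033557 = 0.280516
The poor earnings report-present share is 0.070622 + 0.033557 = 0.104179.
So P(poor earnings report | price drop) = 0.104179/0.280516 ≈ 0.371.

Pr(poor earnings report | price drop) ≈ 0.371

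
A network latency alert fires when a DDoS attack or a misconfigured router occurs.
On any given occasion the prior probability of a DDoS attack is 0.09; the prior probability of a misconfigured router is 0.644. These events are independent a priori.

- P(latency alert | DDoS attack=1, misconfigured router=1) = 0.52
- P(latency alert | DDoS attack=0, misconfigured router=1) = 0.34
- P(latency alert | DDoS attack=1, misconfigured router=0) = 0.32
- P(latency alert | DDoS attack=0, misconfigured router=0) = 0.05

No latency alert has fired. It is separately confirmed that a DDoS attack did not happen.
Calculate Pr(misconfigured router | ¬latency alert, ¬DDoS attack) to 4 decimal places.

P(¬latency alert | ¬DDoS attack) = 0.95*0.356 + 0.66*0.644 = 0.338200 + 0.425040 = 0.763240
Restricting to configurations with misconfigured router present: 0.66*0.644 = 0.425040.
P(misconfigured router | ¬latency alert, ¬DDoS attack) = 0.425040 / 0.763240 ≈ 0.5569

Pr(misconfigured router | ¬latency alert, ¬DDoS attack) ≈ 0.5569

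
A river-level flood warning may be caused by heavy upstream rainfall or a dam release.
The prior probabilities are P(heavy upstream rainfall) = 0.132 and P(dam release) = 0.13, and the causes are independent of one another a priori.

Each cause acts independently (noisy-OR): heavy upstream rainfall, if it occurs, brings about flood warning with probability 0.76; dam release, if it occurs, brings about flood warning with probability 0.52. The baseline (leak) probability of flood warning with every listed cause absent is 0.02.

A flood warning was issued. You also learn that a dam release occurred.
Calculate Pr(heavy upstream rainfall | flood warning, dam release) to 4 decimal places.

Under noisy-OR, P(flood warning | causes) = 1 − (1−0.02)·∏(1−qᵢ) over the active causes.
Weight on heavy upstream rainfall=true, given the evidence: 0.887104*0.132 = 0.117098
The normalizing constant is 0.5296*0.868 + 0.887104*0.132 = 0.576791
P(heavy upstream rainfall | flood warning, dam release) = 0.117098/0.576791 ≈ 0.2030

Pr(heavy upstream rainfall | flood warning, dam release) ≈ 0.2030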